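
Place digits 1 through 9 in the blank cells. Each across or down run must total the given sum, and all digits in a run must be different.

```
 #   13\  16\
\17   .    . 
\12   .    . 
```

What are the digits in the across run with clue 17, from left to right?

8 9

17 in 2 cells must be {8,9}; 16 in 2 cells must be {7,9}.
The 17 across and the 16 down share only 9, so R1C2 = 9.
R2C2 = 16 − 9 = 7 completes the 16 down.
R1C1 = 17 − 9 = 8 completes the 17 across.
R2C1 = 12 − 7 = 5 completes the 12 across.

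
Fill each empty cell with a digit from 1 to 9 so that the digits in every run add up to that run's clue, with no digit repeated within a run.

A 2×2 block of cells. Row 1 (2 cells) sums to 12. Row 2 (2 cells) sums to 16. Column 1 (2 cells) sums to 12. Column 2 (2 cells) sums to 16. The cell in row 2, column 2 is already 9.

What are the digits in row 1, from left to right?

5, 7

16 in 2 cells must be {7,9}.
(1,2) = 16 − 9 = 7 completes the 16 down.
(2,1) = 16 − 9 = 7 completes the 16 across.
(1,1) = 12 − 7 = 5 completes the 12 across.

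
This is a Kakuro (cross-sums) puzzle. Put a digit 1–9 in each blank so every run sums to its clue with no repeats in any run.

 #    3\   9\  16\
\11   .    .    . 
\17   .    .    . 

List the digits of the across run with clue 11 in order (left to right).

1 3 7

3 in 2 cells must be {1,2}; 16 in 2 cells must be {7,9}.
The 11 across and the 16 down share only 7, so R1C3 = 7.
R2C3 = 16 − 7 = 9 completes the 16 down.
Given what's placed, R1C1 must be 1 to fit the 11 across and 3 down.
R1C2 = 11 − 8 = 3 completes the 11 across.
R2C1 = 3 − 1 = 2 completes the 3 down.
R2C2 = 17 − 11 = 6 completes the 17 across.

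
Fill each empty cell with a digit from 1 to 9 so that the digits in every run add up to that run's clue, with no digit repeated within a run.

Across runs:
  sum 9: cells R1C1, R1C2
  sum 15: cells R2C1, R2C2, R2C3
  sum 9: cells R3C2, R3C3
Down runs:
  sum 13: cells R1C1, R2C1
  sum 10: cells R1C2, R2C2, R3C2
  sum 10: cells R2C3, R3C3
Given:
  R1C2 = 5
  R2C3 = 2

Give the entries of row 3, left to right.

1, 8

R1C1 = 9 − 5 = 4 completes the 9 across.
R2C1 = 13 − 4 = 9 completes the 13 down.
R2C2 = 15 − 11 = 4 completes the 15 across.
R3C2 = 10 − 9 = 1 completes the 10 down.
R3C3 = 9 − 1 = 8 completes the 9 across.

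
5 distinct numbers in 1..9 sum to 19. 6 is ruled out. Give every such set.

{1,2,3,4,9}; {1,2,3,5,8}; {1,2,4,5,7}

5 distinct digits from 1–9 sum between 15 and 35.
Dropping sets that contain 6.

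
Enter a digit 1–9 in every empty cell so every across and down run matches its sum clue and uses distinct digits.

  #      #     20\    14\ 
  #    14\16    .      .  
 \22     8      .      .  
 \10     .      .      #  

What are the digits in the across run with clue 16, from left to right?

16 in 2 cells must be {7,9}.
The 16 across and the 14 down share only 9, so R1C3 = 9.
R2C3 = 14 − 9 = 5 completes the 14 down.
R3C1 = 14 − 8 = 6 completes the 14 down.
R3C2 = 10 − 6 = 4 completes the 10 across.
R1C2 = 16 − 9 = 7 completes the 16 across.
R2C2 = 22 − 13 = 9 completes the 22 across.

7 9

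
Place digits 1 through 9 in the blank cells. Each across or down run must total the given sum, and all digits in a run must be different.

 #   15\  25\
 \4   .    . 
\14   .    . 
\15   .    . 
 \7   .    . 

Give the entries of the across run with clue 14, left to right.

5 9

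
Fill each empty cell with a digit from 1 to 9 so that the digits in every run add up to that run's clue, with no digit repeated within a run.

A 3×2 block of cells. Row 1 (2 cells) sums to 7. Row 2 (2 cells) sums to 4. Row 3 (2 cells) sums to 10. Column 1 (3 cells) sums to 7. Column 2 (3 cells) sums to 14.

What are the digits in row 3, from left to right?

4 in 2 cells must be {1,3}; 7 in 3 cells must be {1,2,4}.
The 4 across and the 7 down share only 1, so (2,1) = 1.
(2,2) = 4 − 1 = 3 completes the 4 across.
Nothing is forced directly, so branch on (1,1), whose candidates are 2 or 4. If (1,1) = 4: then (1,2) would have to be in {3} for the 7 across but in {2,4,5,6,7,9} for the 14 down — contradiction. So (1,1) = 2.
(1,2) = 7 − 2 = 5 completes the 7 across.
(3,1) = 7 − 3 = 4 completes the 7 down.
(3,2) = 10 − 4 = 6 completes the 10 across.

4, 6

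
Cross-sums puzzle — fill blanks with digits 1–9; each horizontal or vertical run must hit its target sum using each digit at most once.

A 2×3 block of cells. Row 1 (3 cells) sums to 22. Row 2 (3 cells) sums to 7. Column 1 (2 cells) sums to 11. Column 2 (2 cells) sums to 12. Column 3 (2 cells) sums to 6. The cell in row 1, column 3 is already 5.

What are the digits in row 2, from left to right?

7 in 3 cells must be {1,2,4}.
The 7 across and the 12 down share only 4, so (2,2) = 4.
(2,3) = 6 − 5 = 1 completes the 6 down.
(1,2) = 12 − 4 = 8 completes the 12 down.
(2,1) = 7 − 5 = 2 completes the 7 across.
(1,1) = 22 − 13 = 9 completes the 22 across.

2, 4, 1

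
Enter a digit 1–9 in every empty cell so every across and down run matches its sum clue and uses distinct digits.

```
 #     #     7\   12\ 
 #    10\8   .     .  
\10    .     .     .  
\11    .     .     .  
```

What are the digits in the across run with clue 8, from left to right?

7 in 3 cells must be {1,2,4}.
Nothing is forced directly, so branch on R3C2, whose candidates are 1 or 2 or 4. If R3C2 = 1: that forces R1C2 = 2, R1C3 = 6, R2C2 = 4, R2C1 = 1, R2C3 = 5, after which R3C1 would have to be in {2,3,4,6,7,8} for the 11 across but in {9} for the 10 down — contradiction. If R3C2 = 2: that forces R1C2 = 1, R1C3 = 7, R2C2 = 4, R2C3 = 1, R3C3 = 4, after which R2C1 would have to be in {5} for the 10 across but in {1,2,3,4,6,7,8,9} for the 10 down — contradiction. So R3C2 = 4.
Nothing is forced directly, so branch on R3C1, whose candidates are 1 or 2 or 6. If R3C1 = 1: then R2C1 would have to be in {1,2,3,4,5,6,7} for the 10 across but in {9} for the 10 down — contradiction. If R3C1 = 2: then R2C1 would have to be in {1,2,3,4,5,6,7} for the 10 across but in {8} for the 10 down — contradiction. So R3C1 = 6.
R2C1 = 10 − 6 = 4 completes the 10 down.
R2C2 = 1: the only remaining digit allowed by both the 10 across and the 7 down.
R2C3 = 10 − 5 = 5 completes the 10 across.
R3C3 = 11 − 10 = 1 completes the 11 across.
R1C2 = 7 − 5 = 2 completes the 7 down.
R1C3 = 8 − 2 = 6 completes the 8 across.

2, 6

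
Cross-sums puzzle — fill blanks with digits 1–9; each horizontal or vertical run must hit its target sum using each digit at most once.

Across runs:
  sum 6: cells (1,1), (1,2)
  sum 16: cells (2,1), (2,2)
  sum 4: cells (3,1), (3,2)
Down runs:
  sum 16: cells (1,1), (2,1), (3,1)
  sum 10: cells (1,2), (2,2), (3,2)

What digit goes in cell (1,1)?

16 in 2 cells must be {7,9}; 4 in 2 cells must be {1,3}.
The 16 across and the 10 down share only 7, so (2,2) = 7.
Given what's placed, (3,2) must be 1 to fit the 4 across and 10 down.
(1,2) = 10 − 8 = 2 completes the 10 down.
(2,1) = 16 − 7 = 9 completes the 16 across.
(3,1) = 4 − 1 = 3 completes the 4 across.
(1,1) = 6 − 2 = 4 completes the 6 across.

4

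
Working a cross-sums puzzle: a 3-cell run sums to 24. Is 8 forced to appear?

Yes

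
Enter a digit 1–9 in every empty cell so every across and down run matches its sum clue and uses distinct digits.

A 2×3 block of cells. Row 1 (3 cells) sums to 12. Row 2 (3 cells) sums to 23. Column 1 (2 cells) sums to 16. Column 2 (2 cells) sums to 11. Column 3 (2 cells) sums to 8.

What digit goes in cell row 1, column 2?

23 in 3 cells must be {6,8,9}; 16 in 2 cells must be {7,9}.
The 23 across and the 16 down share only 9, so (2,1) = 9.
Given what's placed, (2,3) must be 6 to fit the 23 across and 8 down.
(1,1) = 16 − 9 = 7 completes the 16 down.
(1,3) = 8 − 6 = 2 completes the 8 down.
(2,2) = 23 − 15 = 8 completes the 23 across.
(1,2) = 12 − 9 = 3 completes the 12 across.

3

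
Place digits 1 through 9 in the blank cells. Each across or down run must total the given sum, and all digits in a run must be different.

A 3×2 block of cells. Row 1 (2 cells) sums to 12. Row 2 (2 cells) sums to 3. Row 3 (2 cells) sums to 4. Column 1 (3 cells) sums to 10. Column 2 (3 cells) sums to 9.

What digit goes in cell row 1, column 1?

7

3 in 2 cells must be {1,2}; 4 in 2 cells must be {1,3}.
Nothing is forced directly, so branch on (3,1), whose candidates are 1 or 3. If (3,1) = 3: that forces (1,1) = 5, after which (1,2) would have to be in {7} for the 12 across but in {1,2,3,4,5,6} for the 9 down — contradiction. So (3,1) = 1.
Given what's placed, (2,1) must be 2 to fit the 3 across and 10 down.
(2,2) = 3 − 2 = 1 completes the 3 across.
(3,2) = 4 − 1 = 3 completes the 4 across.
(1,1) = 10 − 3 = 7 completes the 10 down.
(1,2) = 12 − 7 = 5 completes the 12 across.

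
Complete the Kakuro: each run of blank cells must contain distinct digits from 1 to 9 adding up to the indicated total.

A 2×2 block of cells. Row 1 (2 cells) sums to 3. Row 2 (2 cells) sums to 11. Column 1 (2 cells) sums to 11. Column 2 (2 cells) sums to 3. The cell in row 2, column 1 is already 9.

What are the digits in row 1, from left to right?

3 in 2 cells must be {1,2}.
(1,1) = 11 − 9 = 2 completes the 11 down.
(1,2) = 3 − 2 = 1 completes the 3 across.
(2,2) = 11 − 9 = 2 completes the 11 across.

2 1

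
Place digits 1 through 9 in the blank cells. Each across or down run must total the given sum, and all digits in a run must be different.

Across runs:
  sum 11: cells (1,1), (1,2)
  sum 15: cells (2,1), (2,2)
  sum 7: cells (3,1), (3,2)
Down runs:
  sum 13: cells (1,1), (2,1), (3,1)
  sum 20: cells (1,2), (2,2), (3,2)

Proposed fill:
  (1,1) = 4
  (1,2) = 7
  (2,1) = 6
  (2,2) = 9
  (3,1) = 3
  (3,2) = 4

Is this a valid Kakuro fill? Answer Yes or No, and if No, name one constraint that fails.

Across: 4+7=11; 6+9=15; 3+4=7. Down: 4+6+3=13; 7+9+4=20. No digit repeats within any run.

Yes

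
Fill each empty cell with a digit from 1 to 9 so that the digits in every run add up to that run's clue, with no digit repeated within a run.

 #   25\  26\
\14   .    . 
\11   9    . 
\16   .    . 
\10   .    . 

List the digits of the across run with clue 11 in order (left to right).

16 in 2 cells must be {7,9}.
R2C2 = 11 − 9 = 2 completes the 11 across.
Given what's placed, R3C1 must be 7 to fit the 16 across and 25 down.
R3C2 = 16 − 7 = 9 completes the 16 across.
Given what's placed, R1C2 must be 8 to fit the 14 across and 26 down.
R4C2 = 26 − 19 = 7 completes the 26 down.
R1C1 = 14 − 8 = 6 completes the 14 across.
R4C1 = 10 − 7 = 3 completes the 10 across.

9 2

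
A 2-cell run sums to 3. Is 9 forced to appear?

No

The only way to make 3 from 2 distinct digits is {1,2}, which does not contain 9.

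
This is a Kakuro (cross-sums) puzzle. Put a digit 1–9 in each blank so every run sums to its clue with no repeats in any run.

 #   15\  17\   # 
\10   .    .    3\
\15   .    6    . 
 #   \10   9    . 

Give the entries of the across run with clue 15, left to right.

3 in 2 cells must be {1,2}.
R1C2 = 17 − 15 = 2 completes the 17 down.
R3C3 = 10 − 9 = 1 completes the 10 across.
R1C1 = 10 − 2 = 8 completes the 10 across.
R2C1 = 15 − 8 = 7 completes the 15 down.
R2C3 = 15 − 13 = 2 completes the 15 across.

7 6 2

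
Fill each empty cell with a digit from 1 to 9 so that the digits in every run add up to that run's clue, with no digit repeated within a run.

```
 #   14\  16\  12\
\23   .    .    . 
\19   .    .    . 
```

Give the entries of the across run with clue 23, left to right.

23 in 3 cells must be {6,8,9}; 16 in 2 cells must be {7,9}.
The 23 across and the 16 down share only 9, so R1C2 = 9.
Given what's placed, R1C3 must be 8 to fit the 23 across and 12 down.
R2C2 = 16 − 9 = 7 completes the 16 down.
R2C3 = 12 − 8 = 4 completes the 12 down.
R1C1 = 23 − 17 = 6 completes the 23 across.
R2C1 = 19 − 11 = 8 completes the 19 across.

6 9 8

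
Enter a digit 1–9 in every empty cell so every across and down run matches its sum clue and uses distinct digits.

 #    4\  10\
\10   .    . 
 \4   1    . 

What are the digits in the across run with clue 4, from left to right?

1, 3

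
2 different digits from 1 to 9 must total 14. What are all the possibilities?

2 distinct digits from 1–9 sum between 3 and 17.

{5,9}; {6,8}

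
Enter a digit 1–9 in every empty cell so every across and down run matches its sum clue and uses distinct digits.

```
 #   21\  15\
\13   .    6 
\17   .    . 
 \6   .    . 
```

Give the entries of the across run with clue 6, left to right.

17 in 2 cells must be {8,9}.
R1C1 = 13 − 6 = 7 completes the 13 across.
Given what's placed, R2C2 must be 8 to fit the 17 across and 15 down.
Given what's placed, R3C1 must be 5 to fit the 6 across and 21 down.
R3C2 = 6 − 5 = 1 completes the 6 across.
R2C1 = 17 − 8 = 9 completes the 17 across.

5 1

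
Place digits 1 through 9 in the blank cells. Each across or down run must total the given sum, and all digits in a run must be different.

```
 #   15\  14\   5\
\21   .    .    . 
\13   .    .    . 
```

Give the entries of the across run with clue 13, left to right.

The 21 across and the 5 down share only 4, so R1C3 = 4.
R2C3 = 5 − 4 = 1 completes the 5 down.
Nothing is forced directly, so branch on R1C1, whose candidates are 8 or 9. If R1C1 = 9: that forces R1C2 = 8, after which R2C1 would have to be in {3,4,5,7,8,9} for the 13 across but in {6} for the 15 down — contradiction. So R1C1 = 8.
R1C2 = 21 − 12 = 9 completes the 21 across.
R2C1 = 15 − 8 = 7 completes the 15 down.
R2C2 = 13 − 8 = 5 completes the 13 across.

7 5 1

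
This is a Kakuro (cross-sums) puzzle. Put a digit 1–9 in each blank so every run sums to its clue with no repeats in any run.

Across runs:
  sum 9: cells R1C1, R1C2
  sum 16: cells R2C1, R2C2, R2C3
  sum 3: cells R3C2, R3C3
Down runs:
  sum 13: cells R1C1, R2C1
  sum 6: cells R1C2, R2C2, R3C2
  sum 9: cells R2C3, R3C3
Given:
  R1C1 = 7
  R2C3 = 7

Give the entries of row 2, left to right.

6, 3, 7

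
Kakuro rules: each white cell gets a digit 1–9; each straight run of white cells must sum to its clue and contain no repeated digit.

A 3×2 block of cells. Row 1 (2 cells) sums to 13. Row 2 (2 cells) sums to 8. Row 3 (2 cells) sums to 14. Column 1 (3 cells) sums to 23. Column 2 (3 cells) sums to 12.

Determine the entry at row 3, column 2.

6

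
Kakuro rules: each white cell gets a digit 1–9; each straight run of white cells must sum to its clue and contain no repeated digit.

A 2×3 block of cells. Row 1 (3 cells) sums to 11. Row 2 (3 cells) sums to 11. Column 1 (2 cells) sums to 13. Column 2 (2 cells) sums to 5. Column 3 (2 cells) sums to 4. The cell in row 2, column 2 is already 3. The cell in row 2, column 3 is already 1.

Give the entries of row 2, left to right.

4 in 2 cells must be {1,3}.
(1,2) = 5 − 3 = 2 completes the 5 down.
(1,3) = 4 − 1 = 3 completes the 4 down.
(2,1) = 11 − 4 = 7 completes the 11 across.
(1,1) = 11 − 5 = 6 completes the 11 across.

7 3 1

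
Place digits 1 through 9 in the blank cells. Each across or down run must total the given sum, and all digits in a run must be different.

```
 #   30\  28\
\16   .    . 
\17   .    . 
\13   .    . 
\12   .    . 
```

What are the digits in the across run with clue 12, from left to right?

8 4

16 in 2 cells must be {7,9}; 17 in 2 cells must be {8,9}; 30 in 4 cells must be {6,7,8,9}.
Nothing is forced directly, so branch on R1C1, whose candidates are 7 or 9. If R1C1 = 9: that forces R1C2 = 7, R2C1 = 8, R2C2 = 9, R4C1 = 7, after which R4C2 would have to be in {5} for the 12 across but in {4,8} for the 28 down — contradiction. So R1C1 = 7.
R1C2 = 16 − 7 = 9 completes the 16 across.
Given what's placed, R2C2 must be 8 to fit the 17 across and 28 down.
R2C1 = 17 − 8 = 9 completes the 17 across.
R4C1 = 8: the only remaining digit allowed by both the 12 across and the 30 down.
R4C2 = 12 − 8 = 4 completes the 12 across.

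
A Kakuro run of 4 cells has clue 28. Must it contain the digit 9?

Every partition of 28 into 4 distinct digits includes 9: {4,7,8,9}, {5,6,8,9}.

Yes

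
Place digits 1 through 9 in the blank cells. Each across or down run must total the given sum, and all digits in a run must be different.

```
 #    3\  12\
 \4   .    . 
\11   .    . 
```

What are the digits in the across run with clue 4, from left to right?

1 3

4 in 2 cells must be {1,3}; 3 in 2 cells must be {1,2}.
The 4 across and the 3 down share only 1, so R1C1 = 1.
R1C2 = 4 − 1 = 3 completes the 4 across.
R2C1 = 3 − 1 = 2 completes the 3 down.
R2C2 = 11 − 2 = 9 completes the 11 across.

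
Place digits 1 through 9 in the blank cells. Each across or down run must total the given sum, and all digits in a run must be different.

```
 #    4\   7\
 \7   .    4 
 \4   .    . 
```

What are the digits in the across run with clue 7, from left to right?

3 4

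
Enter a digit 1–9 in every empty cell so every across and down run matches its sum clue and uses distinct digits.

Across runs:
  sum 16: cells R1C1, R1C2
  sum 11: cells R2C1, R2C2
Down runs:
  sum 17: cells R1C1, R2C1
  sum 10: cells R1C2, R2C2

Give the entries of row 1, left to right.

9 7

16 in 2 cells must be {7,9}; 17 in 2 cells must be {8,9}.
The 16 across and the 17 down share only 9, so R1C1 = 9.
R1C2 = 16 − 9 = 7 completes the 16 across.
R2C1 = 17 − 9 = 8 completes the 17 down.
R2C2 = 11 − 8 = 3 completes the 11 across.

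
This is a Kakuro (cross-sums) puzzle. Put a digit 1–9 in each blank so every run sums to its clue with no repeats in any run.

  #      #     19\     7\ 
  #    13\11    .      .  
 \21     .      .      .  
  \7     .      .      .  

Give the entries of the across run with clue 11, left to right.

9 2

7 in 3 cells must be {1,2,4}.
Only 4 fits R2C3 under both its across sum 21 and down sum 7.
The 7 across and the 13 down share only 4, so R3C1 = 4.
R3C2 = 2: the only remaining digit allowed by both the 7 across and the 19 down.
R3C3 = 7 − 6 = 1 completes the 7 across.
R1C3 = 7 − 5 = 2 completes the 7 down.
R2C1 = 13 − 4 = 9 completes the 13 down.
R2C2 = 21 − 13 = 8 completes the 21 across.
R1C2 = 11 − 2 = 9 completes the 11 across.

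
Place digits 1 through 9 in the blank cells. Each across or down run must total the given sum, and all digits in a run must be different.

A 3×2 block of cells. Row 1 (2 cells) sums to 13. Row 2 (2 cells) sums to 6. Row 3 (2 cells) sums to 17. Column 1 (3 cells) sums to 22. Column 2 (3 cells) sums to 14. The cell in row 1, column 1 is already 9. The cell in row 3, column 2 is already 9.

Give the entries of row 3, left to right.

8, 9

17 in 2 cells must be {8,9}.
(1,2) = 13 − 9 = 4 completes the 13 across.
Given what's placed, (2,1) must be 5 to fit the 6 across and 22 down.
(2,2) = 6 − 5 = 1 completes the 6 across.
(3,1) = 17 − 9 = 8 completes the 17 across.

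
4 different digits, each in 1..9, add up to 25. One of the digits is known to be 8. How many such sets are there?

4

4 distinct digits from 1–9 sum between 10 and 30.
Keeping only sets containing 8.
Enumerating: {1,7,8,9}, {2,6,8,9}, {3,5,8,9}, {4,6,7,8}.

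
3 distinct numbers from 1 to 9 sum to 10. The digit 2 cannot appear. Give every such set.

3 distinct digits from 1–9 sum between 6 and 24.
Dropping sets that contain 2.

{1,3,6}; {1,4,5}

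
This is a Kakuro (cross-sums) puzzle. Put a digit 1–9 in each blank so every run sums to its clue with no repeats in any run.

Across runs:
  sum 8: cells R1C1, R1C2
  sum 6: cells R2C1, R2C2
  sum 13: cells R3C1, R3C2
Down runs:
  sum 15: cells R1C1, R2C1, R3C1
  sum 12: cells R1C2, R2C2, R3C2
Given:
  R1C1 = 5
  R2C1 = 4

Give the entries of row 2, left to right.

R1C2 = 8 − 5 = 3 completes the 8 across.
R2C2 = 6 − 4 = 2 completes the 6 across.
R3C1 = 15 − 9 = 6 completes the 15 down.
R3C2 = 13 − 6 = 7 completes the 13 across.

4 2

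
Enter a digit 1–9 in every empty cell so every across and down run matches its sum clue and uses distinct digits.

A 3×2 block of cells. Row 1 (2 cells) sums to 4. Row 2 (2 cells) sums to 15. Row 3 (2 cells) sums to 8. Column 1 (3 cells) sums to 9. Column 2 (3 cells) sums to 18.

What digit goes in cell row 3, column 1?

4 in 2 cells must be {1,3}.
The 15 across and the 9 down share only 6, so (2,1) = 6.
(2,2) = 15 − 6 = 9 completes the 15 across.
Given what's placed, (1,1) must be 1 to fit the 4 across and 9 down.
(1,2) = 4 − 1 = 3 completes the 4 across.
(3,1) = 9 − 7 = 2 completes the 9 down.
(3,2) = 8 − 2 = 6 completes the 8 across.

2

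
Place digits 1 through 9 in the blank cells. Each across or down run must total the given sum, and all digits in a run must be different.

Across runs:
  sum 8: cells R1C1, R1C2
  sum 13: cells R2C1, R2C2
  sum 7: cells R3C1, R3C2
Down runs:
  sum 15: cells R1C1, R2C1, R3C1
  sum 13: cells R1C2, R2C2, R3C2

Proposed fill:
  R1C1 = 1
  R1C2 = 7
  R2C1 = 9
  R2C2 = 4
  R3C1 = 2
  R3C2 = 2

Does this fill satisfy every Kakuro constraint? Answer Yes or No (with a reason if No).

No — the down run R1C1–R3C1 sums to 12, not 15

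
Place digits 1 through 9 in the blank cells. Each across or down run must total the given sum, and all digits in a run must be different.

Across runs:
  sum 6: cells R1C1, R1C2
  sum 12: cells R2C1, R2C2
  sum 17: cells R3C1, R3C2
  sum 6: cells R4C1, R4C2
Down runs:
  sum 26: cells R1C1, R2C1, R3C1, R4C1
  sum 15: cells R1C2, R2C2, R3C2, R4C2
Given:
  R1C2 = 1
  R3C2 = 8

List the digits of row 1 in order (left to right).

17 in 2 cells must be {8,9}.
R1C1 = 6 − 1 = 5 completes the 6 across.
Given what's placed, R2C2 must be 4 to fit the 12 across and 15 down.
R3C1 = 17 − 8 = 9 completes the 17 across.
R4C1 = 4: the only remaining digit allowed by both the 6 across and the 26 down.
R4C2 = 6 − 4 = 2 completes the 6 across.
R2C1 = 12 − 4 = 8 completes the 12 across.

5 1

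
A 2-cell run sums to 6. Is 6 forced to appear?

No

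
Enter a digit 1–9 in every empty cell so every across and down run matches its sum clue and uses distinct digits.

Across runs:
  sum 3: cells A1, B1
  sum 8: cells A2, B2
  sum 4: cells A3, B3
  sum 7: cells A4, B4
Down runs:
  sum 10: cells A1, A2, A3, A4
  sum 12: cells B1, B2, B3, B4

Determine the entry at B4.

3

3 in 2 cells must be {1,2}; 4 in 2 cells must be {1,3}; 10 in 4 cells must be {1,2,3,4}.
Nothing is forced directly, so branch on A1, whose candidates are 1 or 2. If A1 = 2: that forces B1 = 1, B3 = 3, A3 = 1, A2 = 3, after which B2 would have to be in {5} for the 8 across but in {2,6} for the 12 down — contradiction. So A1 = 1.
B1 = 3 − 1 = 2 completes the 3 across.
Given what's placed, A3 must be 3 to fit the 4 across and 10 down.
B3 = 4 − 3 = 1 completes the 4 across.
A2 = 2: the only remaining digit allowed by both the 8 across and the 10 down.
B2 = 8 − 2 = 6 completes the 8 across.
A4 = 10 − 6 = 4 completes the 10 down.
B4 = 7 − 4 = 3 completes the 7 across.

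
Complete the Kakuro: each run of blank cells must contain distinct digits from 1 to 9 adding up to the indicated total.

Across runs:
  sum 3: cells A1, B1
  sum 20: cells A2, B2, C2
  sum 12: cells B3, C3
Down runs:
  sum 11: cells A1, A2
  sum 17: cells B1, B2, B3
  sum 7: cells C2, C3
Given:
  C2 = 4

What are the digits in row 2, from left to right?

9 7 4

3 in 2 cells must be {1,2}.
Only 2 fits A1 under both its across sum 3 and down sum 11.
B1 = 3 − 2 = 1 completes the 3 across.
A2 = 11 − 2 = 9 completes the 11 down.
B2 = 20 − 13 = 7 completes the 20 across.
B3 = 17 − 8 = 9 completes the 17 down.
C3 = 12 − 9 = 3 completes the 12 across.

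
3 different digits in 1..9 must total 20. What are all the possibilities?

3 distinct digits from 1–9 sum between 6 and 24.

{3,8,9}; {4,7,9}; {5,6,9}; {5,7,8}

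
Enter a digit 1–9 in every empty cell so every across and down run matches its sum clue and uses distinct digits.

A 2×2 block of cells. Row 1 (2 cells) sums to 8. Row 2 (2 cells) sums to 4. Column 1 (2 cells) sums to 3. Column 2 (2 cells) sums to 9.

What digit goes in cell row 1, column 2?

4 in 2 cells must be {1,3}; 3 in 2 cells must be {1,2}.
The 4 across and the 3 down share only 1, so (2,1) = 1.
(2,2) = 4 − 1 = 3 completes the 4 across.
(1,1) = 3 − 1 = 2 completes the 3 down.
(1,2) = 8 − 2 = 6 completes the 8 across.

6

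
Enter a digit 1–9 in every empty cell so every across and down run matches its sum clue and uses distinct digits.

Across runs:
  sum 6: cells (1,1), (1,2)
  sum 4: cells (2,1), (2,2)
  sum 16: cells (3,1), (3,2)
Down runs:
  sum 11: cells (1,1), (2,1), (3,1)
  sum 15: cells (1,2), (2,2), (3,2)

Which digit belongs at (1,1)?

1

4 in 2 cells must be {1,3}; 16 in 2 cells must be {7,9}.
The 16 across and the 11 down share only 7, so (3,1) = 7.
(3,2) = 16 − 7 = 9 completes the 16 across.
Given what's placed, (1,1) must be 1 to fit the 6 across and 11 down.
(1,2) = 6 − 1 = 5 completes the 6 across.
(2,1) = 11 − 8 = 3 completes the 11 down.
(2,2) = 4 − 3 = 1 completes the 4 across.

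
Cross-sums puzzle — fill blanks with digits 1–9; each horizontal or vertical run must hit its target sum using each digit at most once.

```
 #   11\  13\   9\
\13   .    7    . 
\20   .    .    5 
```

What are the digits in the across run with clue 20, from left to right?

R1C3 = 9 − 5 = 4 completes the 9 down.
R2C2 = 13 − 7 = 6 completes the 13 down.
R1C1 = 13 − 11 = 2 completes the 13 across.
R2C1 = 20 − 11 = 9 completes the 20 across.

9 6 5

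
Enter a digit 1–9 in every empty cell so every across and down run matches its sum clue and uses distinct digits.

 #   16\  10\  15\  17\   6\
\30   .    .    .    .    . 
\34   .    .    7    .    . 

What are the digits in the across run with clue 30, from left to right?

34 in 5 cells must be {4,6,7,8,9}; 16 in 2 cells must be {7,9}; 17 in 2 cells must be {8,9}.
R1C3 = 15 − 7 = 8 completes the 15 down.
R1C4 = 9: the only remaining digit allowed by both the 30 across and the 17 down.
R2C1 = 9: the only remaining digit allowed by both the 34 across and the 16 down.
R2C4 = 17 − 9 = 8 completes the 17 down.
R2C5 = 4: the only remaining digit allowed by both the 34 across and the 6 down.
R1C1 = 16 − 9 = 7 completes the 16 down.
R1C5 = 6 − 4 = 2 completes the 6 down.
R2C2 = 34 − 28 = 6 completes the 34 across.
R1C2 = 30 − 26 = 4 completes the 30 across.

7 4 8 9 2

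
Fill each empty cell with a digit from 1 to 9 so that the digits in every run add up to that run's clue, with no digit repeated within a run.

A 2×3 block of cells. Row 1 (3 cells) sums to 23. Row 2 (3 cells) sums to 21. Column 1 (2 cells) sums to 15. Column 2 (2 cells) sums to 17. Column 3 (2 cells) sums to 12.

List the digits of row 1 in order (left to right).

23 in 3 cells must be {6,8,9}; 17 in 2 cells must be {8,9}.
Nothing is forced directly, so branch on (1,2), whose candidates are 8 or 9. If (1,2) = 8: that forces (1,3) = 9, (2,2) = 9, after which (2,3) would have to be in {4,5,7,8} for the 21 across but in {3} for the 12 down — contradiction. So (1,2) = 9.
Given what's placed, (1,3) must be 8 to fit the 23 across and 12 down.
(2,2) = 17 − 9 = 8 completes the 17 down.
(2,3) = 12 − 8 = 4 completes the 12 down.
(1,1) = 23 − 17 = 6 completes the 23 across.
(2,1) = 21 − 12 = 9 completes the 21 across.

6 9 8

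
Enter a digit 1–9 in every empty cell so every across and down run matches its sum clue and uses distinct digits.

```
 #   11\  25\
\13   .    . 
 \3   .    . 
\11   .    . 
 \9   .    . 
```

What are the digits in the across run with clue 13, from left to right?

3 in 2 cells must be {1,2}; 11 in 4 cells must be {1,2,3,5}.
Only 5 fits R1C1 under both its across sum 13 and down sum 11.
R1C2 = 13 − 5 = 8 completes the 13 across.

5, 8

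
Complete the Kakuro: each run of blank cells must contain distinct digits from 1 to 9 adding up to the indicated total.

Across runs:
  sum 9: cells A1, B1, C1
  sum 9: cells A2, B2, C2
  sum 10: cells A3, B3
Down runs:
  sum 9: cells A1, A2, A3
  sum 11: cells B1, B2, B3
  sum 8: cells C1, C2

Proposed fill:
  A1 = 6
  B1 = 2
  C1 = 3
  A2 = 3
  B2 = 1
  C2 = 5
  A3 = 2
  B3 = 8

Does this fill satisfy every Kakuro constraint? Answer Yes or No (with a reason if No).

No — the down run A1–A3 sums to 11, not 9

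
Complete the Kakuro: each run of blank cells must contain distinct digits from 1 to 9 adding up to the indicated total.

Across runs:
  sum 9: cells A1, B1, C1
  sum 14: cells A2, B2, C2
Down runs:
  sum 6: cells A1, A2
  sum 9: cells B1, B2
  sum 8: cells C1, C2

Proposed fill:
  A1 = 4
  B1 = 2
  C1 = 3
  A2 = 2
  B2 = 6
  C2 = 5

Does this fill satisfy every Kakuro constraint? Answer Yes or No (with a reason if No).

No — the down run B1–B2 sums to 8, not 9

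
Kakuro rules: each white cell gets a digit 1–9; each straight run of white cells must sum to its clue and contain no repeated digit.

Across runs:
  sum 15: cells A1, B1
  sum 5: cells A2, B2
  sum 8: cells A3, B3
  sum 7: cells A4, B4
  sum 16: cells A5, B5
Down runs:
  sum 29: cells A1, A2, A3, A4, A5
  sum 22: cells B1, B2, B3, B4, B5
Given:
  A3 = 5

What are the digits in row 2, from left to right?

3 2

16 in 2 cells must be {7,9}.
B3 = 8 − 5 = 3 completes the 8 across.
No cell is forced outright now. B2 can only be 1 or 2 or 4 (the digits allowed by both its 5 across and its 22 down). If B2 = 1: that forces A2 = 4, A4 = 3, B4 = 4, A5 = 9, after which B5 would have to be in {7} for the 16 across but in {5,6,8,9} for the 22 down — contradiction. If B2 = 4: that forces A2 = 1, A4 = 6, B4 = 1, A5 = 9, after which B5 would have to be in {7} for the 16 across but in {5,6,8,9} for the 22 down — contradiction. So B2 = 2.
A2 = 5 − 2 = 3 completes the 5 across.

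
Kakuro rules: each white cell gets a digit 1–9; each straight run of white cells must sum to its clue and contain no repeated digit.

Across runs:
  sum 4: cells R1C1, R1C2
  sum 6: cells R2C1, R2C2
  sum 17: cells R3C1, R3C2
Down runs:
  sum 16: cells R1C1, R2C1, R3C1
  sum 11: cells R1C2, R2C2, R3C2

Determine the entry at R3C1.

9

4 in 2 cells must be {1,3}; 17 in 2 cells must be {8,9}.
The 17 across and the 11 down share only 8, so R3C2 = 8.
Given what's placed, R1C2 must be 1 to fit the 4 across and 11 down.
R2C2 = 11 − 9 = 2 completes the 11 down.
R3C1 = 17 − 8 = 9 completes the 17 across.
R1C1 = 4 − 1 = 3 completes the 4 across.
R2C1 = 6 − 2 = 4 completes the 6 across.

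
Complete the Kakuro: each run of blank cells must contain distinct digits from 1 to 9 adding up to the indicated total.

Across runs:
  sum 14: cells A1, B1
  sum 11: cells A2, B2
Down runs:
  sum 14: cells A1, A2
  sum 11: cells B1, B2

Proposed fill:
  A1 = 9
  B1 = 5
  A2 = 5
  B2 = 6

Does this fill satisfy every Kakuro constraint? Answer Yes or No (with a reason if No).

Yes

Across: 9+5=14; 5+6=11. Down: 9+5=14; 5+6=11. No digit repeats within any run.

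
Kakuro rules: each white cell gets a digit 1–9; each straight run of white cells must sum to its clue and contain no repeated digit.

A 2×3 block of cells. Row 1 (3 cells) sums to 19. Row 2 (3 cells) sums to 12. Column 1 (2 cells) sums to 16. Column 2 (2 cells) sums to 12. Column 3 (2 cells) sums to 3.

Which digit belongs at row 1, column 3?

16 in 2 cells must be {7,9}; 3 in 2 cells must be {1,2}.
The 19 across and the 3 down share only 2, so (1,3) = 2.
(2,3) = 3 − 2 = 1 completes the 3 down.
Given what's placed, (1,1) must be 9 to fit the 19 across and 16 down.
(1,2) = 19 − 11 = 8 completes the 19 across.
(2,1) = 16 − 9 = 7 completes the 16 down.
(2,2) = 12 − 8 = 4 completes the 12 across.

2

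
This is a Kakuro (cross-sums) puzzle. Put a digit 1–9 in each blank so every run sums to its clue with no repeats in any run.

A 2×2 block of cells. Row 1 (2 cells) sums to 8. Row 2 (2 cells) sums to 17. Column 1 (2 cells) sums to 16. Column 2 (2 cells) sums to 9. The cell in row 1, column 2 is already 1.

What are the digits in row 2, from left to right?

9 8

17 in 2 cells must be {8,9}; 16 in 2 cells must be {7,9}.
(1,1) = 8 − 1 = 7 completes the 8 across.
(2,1) = 16 − 7 = 9 completes the 16 down.
(2,2) = 17 − 9 = 8 completes the 17 across.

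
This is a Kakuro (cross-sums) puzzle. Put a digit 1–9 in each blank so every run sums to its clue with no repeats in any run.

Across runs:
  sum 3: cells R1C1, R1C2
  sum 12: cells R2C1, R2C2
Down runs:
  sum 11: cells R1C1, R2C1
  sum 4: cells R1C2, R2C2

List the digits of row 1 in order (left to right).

2 1

3 in 2 cells must be {1,2}; 4 in 2 cells must be {1,3}.
The 3 across and the 11 down share only 2, so R1C1 = 2.
R1C2 = 3 − 2 = 1 completes the 3 across.
R2C1 = 11 − 2 = 9 completes the 11 down.
R2C2 = 12 − 9 = 3 completes the 12 across.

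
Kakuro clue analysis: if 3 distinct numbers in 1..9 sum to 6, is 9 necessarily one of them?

The only way to make 6 from 3 distinct digits is {1,2,3}, which does not contain 9.

No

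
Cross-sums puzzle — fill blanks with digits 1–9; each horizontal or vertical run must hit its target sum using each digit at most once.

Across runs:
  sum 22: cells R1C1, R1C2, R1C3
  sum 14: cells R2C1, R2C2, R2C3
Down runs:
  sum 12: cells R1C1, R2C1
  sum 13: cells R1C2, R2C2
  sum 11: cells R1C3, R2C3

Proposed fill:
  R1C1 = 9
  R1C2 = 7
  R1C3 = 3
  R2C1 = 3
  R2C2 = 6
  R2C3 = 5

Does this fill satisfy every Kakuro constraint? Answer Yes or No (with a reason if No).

No — the across run R1C1–R1C3 sums to 19, not 22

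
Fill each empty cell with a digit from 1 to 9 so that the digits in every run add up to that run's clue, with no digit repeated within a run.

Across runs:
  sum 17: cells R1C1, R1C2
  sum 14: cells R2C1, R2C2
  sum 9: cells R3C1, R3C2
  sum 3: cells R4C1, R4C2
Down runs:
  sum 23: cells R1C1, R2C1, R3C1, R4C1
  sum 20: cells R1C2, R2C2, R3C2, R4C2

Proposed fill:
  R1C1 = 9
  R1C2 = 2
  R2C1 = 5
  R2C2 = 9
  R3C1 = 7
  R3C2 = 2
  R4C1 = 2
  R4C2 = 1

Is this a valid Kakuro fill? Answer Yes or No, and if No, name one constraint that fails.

No — the down run R1C2–R4C2 sums to 14, not 20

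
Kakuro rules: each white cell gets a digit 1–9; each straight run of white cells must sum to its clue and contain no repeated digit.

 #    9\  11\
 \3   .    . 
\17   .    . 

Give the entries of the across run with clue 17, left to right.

8, 9

3 in 2 cells must be {1,2}; 17 in 2 cells must be {8,9}.
The 3 across and the 11 down share only 2, so R1C2 = 2.
The 17 across and the 9 down share only 8, so R2C1 = 8.
R2C2 = 17 − 8 = 9 completes the 17 across.
R1C1 = 3 − 2 = 1 completes the 3 across.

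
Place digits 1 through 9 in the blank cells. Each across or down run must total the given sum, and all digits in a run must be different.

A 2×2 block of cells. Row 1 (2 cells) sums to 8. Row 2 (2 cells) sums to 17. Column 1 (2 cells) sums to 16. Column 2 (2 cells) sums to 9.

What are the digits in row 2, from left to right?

17 in 2 cells must be {8,9}; 16 in 2 cells must be {7,9}.
The 8 across and the 16 down share only 7, so (1,1) = 7.
(1,2) = 8 − 7 = 1 completes the 8 across.
(2,1) = 16 − 7 = 9 completes the 16 down.
(2,2) = 17 − 9 = 8 completes the 17 across.

9 8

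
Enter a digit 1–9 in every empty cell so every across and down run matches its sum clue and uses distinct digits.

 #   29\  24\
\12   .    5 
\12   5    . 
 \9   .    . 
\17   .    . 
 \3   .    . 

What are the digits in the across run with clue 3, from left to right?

2 1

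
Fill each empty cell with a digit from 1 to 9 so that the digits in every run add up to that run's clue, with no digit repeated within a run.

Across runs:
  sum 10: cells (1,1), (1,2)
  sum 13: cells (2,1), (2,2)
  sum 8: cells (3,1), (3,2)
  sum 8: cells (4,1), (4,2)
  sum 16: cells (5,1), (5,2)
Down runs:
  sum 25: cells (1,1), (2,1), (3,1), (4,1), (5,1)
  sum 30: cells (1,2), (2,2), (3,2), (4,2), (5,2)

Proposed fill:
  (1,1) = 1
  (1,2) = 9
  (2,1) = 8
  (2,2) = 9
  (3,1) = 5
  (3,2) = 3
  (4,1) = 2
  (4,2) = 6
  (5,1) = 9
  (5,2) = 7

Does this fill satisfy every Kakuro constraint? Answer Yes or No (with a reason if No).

No — the across run (2,1)–(2,2) sums to 17, not 13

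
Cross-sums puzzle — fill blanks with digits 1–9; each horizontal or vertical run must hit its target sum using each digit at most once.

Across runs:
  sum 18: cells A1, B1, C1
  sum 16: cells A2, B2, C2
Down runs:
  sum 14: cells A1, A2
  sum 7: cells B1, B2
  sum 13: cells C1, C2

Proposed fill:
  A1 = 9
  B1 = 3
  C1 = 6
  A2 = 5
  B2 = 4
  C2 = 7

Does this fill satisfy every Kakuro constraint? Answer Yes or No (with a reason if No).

Across: 9+3+6=18; 5+4+7=16. Down: 9+5=14; 3+4=7; 6+7=13. No digit repeats within any run.

Yes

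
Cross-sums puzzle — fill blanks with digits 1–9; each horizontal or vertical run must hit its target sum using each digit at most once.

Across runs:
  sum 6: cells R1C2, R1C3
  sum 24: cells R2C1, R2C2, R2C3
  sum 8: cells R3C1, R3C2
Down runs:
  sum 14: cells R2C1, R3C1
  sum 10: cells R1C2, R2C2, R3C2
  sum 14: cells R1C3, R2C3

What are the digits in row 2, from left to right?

24 in 3 cells must be {7,8,9}.
The 6 across and the 14 down share only 5, so R1C3 = 5.
Intersecting the 24 across with the 10 down forces R2C2 = 7.
R2C3 = 14 − 5 = 9 completes the 14 down.
R1C2 = 6 − 5 = 1 completes the 6 across.
R2C1 = 24 − 16 = 8 completes the 24 across.
R3C1 = 14 − 8 = 6 completes the 14 down.
R3C2 = 8 − 6 = 2 completes the 8 across.

8 7 9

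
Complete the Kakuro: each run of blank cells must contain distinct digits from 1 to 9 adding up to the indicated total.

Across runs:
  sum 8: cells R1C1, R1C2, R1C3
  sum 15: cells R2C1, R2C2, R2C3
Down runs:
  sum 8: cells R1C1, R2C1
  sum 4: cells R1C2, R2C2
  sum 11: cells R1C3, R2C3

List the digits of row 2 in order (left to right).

5 3 7

4 in 2 cells must be {1,3}.
Nothing is forced directly, so branch on R2C2, whose candidates are 1 or 3. If R2C2 = 1: that forces R1C2 = 3, R1C3 = 4, after which R2C3 would have to be in {5,6,8,9} for the 15 across but in {7} for the 11 down — contradiction. So R2C2 = 3.
R1C2 = 4 − 3 = 1 completes the 4 down.
Nothing is forced directly, so branch on R2C1, whose candidates are 5 or 7. If R2C1 = 7: then R1C1 would have to be in {2,3,4,5} for the 8 across but in {1} for the 8 down — contradiction. So R2C1 = 5.
R1C1 = 8 − 5 = 3 completes the 8 down.
R1C3 = 8 − 4 = 4 completes the 8 across.
R2C3 = 15 − 8 = 7 completes the 15 across.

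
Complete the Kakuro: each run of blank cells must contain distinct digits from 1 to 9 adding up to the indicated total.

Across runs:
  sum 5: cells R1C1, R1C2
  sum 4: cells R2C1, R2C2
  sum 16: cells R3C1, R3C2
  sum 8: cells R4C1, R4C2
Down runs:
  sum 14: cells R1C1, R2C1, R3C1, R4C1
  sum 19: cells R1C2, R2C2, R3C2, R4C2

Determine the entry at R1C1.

4

4 in 2 cells must be {1,3}; 16 in 2 cells must be {7,9}.
Only 7 fits R3C1 under both its across sum 16 and down sum 14.
R3C2 = 16 − 7 = 9 completes the 16 across.
Given what's placed, R2C1 must be 1 to fit the 4 across and 14 down.
R2C2 = 4 − 1 = 3 completes the 4 across.
R4C1 = 2: the only remaining digit allowed by both the 8 across and the 14 down.
R4C2 = 8 − 2 = 6 completes the 8 across.
R1C1 = 14 − 10 = 4 completes the 14 down.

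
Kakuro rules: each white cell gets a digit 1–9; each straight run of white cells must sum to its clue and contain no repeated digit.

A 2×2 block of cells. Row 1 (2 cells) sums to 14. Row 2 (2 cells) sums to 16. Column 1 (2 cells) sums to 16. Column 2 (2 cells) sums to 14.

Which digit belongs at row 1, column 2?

16 in 2 cells must be {7,9}.
The 14 across and the 16 down share only 9, so (1,1) = 9.
(1,2) = 14 − 9 = 5 completes the 14 across.
(2,1) = 16 − 9 = 7 completes the 16 down.
(2,2) = 16 − 7 = 9 completes the 16 across.

5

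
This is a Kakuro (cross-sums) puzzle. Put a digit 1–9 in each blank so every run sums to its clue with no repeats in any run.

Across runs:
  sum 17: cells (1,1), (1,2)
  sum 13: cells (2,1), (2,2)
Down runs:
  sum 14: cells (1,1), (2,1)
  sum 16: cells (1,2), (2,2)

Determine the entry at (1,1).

17 in 2 cells must be {8,9}; 16 in 2 cells must be {7,9}.
The 17 across and the 16 down share only 9, so (1,2) = 9.
(2,2) = 16 − 9 = 7 completes the 16 down.
(1,1) = 17 − 9 = 8 completes the 17 across.
(2,1) = 13 − 7 = 6 completes the 13 across.

8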